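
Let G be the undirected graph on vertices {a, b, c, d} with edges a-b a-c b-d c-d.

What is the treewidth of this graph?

A width-2 tree decomposition is:
Bags: B1 = {b, c, d}  B2 = {a, b, c}
Tree: B1–B2
The largest bag has 3 vertices, giving width 2; this decomposition certifies tw(G) ≤ 2. The edges b–d–c–a–b form a cycle, so G is not a tree and its treewidth is at least 2. Hence tw(G) = 2 exactly.

2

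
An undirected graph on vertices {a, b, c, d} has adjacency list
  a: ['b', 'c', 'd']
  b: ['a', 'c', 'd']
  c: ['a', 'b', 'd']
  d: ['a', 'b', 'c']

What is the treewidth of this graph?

A width-3 tree decomposition is:
Bags: B1 = {a, b, c, d}
Tree: (single bag)
With just one bag of size 4, the width is 4 − 1 = 3, so tw(G) ≤ 3. On the other hand G contains the 4-clique {a, b, c, d}. A clique must lie in a single bag of any decomposition, so no decomposition can have width below 3. Therefore the treewidth is 3.

3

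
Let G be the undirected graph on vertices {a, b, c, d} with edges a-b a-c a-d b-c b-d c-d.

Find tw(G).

A width-3 tree decomposition is:
Bags: B1 = {a, b, c, d}
Tree: (single bag)
A single bag containing all 4 vertices is trivially a valid decomposition of width 3. Conversely, {a, b, c, d} is a clique of size 4, and the vertices of any clique must share a bag in every tree decomposition; so some bag has ≥ 4 vertices and tw(G) ≥ 3. Combining the bounds, tw(G) = 3.

3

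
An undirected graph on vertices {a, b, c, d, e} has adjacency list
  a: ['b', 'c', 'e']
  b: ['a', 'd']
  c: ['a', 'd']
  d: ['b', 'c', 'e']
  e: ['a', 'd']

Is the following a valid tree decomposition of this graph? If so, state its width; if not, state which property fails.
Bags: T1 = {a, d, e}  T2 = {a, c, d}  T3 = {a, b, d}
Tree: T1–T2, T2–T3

Checking the three conditions: (i) the bags cover all of {a, b, c, d, e}; (ii) for each edge, some bag contains both endpoints; (iii) the bags containing any fixed vertex form a subtree. All hold, so the decomposition is valid with width 3 − 1 = 2.

Yes; width 2.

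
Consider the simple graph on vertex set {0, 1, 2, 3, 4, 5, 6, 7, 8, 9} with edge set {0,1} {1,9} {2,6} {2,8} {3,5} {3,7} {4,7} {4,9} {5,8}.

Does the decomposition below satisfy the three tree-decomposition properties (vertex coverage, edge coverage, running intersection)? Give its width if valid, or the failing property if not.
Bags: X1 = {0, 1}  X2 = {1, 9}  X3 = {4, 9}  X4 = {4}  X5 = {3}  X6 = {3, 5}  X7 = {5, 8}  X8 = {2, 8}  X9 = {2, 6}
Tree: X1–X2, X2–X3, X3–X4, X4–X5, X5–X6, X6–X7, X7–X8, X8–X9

No — vertex 7 appears in no bag.

A tree decomposition must satisfy three properties: every vertex lies in some bag; for every edge, both endpoints lie together in some bag; and for every vertex, the bags containing it form a connected subtree. Here vertex 7 appears in no bag, so the decomposition is invalid.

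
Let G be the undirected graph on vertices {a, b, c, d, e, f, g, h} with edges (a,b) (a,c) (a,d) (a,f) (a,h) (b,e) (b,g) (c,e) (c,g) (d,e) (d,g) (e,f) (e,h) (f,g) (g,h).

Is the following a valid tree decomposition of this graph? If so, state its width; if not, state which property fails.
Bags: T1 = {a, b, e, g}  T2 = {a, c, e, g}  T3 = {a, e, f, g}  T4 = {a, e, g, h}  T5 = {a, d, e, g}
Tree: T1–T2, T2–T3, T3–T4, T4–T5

Checking the three conditions: (i) the bags cover all of {a, b, c, d, e, f, g, h}; (ii) for each edge, some bag contains both endpoints; (iii) the bags containing any fixed vertex form a subtree. All hold, so the decomposition is valid with width 4 − 1 = 3.

Yes; width 3.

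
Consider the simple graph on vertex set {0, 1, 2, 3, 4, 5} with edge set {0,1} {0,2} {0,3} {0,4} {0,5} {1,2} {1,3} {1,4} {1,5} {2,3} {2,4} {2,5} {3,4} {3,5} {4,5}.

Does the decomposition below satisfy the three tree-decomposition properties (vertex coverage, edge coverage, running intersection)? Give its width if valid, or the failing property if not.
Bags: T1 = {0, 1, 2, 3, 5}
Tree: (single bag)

No — vertex 4 appears in no bag.

A tree decomposition must satisfy three properties: every vertex lies in some bag; for every edge, both endpoints lie together in some bag; and for every vertex, the bags containing it form a connected subtree. Here vertex 4 appears in no bag, so the decomposition is invalid.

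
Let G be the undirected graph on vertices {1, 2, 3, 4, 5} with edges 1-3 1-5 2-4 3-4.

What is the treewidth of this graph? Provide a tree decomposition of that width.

Treewidth 1.
Bags: B1 = {2, 4}  B2 = {3, 4}  B3 = {1, 3}  B4 = {1, 5}
Tree: B1–B2, B2–B3, B3–B4

The largest bag has 2 vertices, giving width 1; this decomposition certifies tw(G) ≤ 1. G has an edge, so its treewidth is at least 1. Hence tw(G) = 1 exactly.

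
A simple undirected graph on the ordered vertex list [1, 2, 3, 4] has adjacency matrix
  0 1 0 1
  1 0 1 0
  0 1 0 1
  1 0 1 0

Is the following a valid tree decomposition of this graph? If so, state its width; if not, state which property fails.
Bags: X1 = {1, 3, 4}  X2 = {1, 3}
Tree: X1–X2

No — vertex 2 appears in no bag.

A tree decomposition must satisfy three properties: every vertex lies in some bag; for every edge, both endpoints lie together in some bag; and for every vertex, the bags containing it form a connected subtree. Here vertex 2 appears in no bag, so the decomposition is invalid.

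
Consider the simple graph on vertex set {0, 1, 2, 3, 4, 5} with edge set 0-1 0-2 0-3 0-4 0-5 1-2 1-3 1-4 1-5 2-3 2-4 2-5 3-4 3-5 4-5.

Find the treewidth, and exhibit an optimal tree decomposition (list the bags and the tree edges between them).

Treewidth 5.
Bags: B1 = {0, 1, 2, 3, 4, 5}
Tree: (single bag)

A single bag containing all 6 vertices is trivially a valid decomposition of width 5. Conversely, {0, 1, 2, 3, 4, 5} is a clique of size 6, and the vertices of any clique must share a bag in every tree decomposition; so some bag has ≥ 6 vertices and tw(G) ≥ 5. Therefore the treewidth is 5.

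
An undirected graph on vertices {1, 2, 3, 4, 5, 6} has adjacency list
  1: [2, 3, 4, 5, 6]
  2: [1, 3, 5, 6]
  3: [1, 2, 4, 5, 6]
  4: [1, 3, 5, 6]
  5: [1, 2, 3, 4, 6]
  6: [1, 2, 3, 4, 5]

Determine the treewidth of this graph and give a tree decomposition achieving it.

Treewidth 4.
Bags: B1 = {1, 2, 3, 5, 6}  B2 = {1, 3, 4, 5, 6}
Tree: B1–B2

Every bag has size at most 5, so the width is 5 − 1 = 4 and tw(G) ≤ 4. For the lower bound, the 5 vertices {1, 2, 3, 5, 6} are pairwise adjacent, and any tree decomposition puts a clique entirely inside one bag — forcing width ≥ 4. Hence tw(G) = 4 exactly.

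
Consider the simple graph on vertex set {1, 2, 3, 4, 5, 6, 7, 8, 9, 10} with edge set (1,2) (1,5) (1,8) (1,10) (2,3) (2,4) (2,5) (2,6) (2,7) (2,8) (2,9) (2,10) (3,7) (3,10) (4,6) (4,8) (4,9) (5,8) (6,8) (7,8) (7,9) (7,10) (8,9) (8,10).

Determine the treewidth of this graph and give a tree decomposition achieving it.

Each bag holds 4 vertices, so the decomposition has width 3, which upper-bounds the treewidth. Conversely, {1, 2, 8, 10} is a clique of size 4, and the vertices of any clique must share a bag in every tree decomposition; so some bag has ≥ 4 vertices and tw(G) ≥ 3. Combining the bounds, tw(G) = 3.

Treewidth 3.
One such decomposition:
Bags: B1 = {2, 7, 8, 10}  B2 = {2, 7, 8, 9}  B3 = {1, 2, 8, 10}  B4 = {2, 4, 8, 9}  B5 = {1, 2, 5, 8}  B6 = {2, 3, 7, 10}  B7 = {2, 4, 6, 8}
Tree: B1–B2, B1–B3, B2–B4, B3–B5, B1–B6, B4–B7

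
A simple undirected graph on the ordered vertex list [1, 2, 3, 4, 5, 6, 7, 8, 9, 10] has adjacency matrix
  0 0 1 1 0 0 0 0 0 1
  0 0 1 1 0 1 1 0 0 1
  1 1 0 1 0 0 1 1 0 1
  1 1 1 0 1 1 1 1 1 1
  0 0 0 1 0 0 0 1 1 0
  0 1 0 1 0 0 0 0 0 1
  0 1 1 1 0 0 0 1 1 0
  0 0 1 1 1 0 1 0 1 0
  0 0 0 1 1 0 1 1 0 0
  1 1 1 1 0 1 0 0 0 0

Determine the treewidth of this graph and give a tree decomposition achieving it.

Treewidth 3.
One optimal decomposition is:
Bags: B1 = {2, 3, 4, 10}  B2 = {2, 3, 4, 7}  B3 = {1, 3, 4, 10}  B4 = {3, 4, 7, 8}  B5 = {4, 7, 8, 9}  B6 = {2, 4, 6, 10}  B7 = {4, 5, 8, 9}
Tree: B1–B2, B1–B3, B2–B4, B4–B5, B1–B6, B5–B7

Each bag holds 4 vertices, so the decomposition has width 3, which upper-bounds the treewidth. On the other hand G contains the 4-clique {4, 5, 8, 9}. A clique must lie in a single bag of any decomposition, so no decomposition can have width below 3. The upper and lower bounds meet at 3, so that is the treewidth.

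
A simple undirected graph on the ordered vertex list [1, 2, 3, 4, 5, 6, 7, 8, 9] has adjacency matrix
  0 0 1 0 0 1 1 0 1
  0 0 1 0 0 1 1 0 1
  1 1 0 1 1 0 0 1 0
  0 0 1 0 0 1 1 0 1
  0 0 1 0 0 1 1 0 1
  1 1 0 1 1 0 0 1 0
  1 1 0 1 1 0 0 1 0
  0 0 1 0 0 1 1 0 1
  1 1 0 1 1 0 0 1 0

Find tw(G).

A width-4 tree decomposition is:
Bags: B1 = {3, 5, 6, 7, 9}  B2 = {1, 3, 6, 7, 9}  B3 = {3, 4, 6, 7, 9}  B4 = {3, 6, 7, 8, 9}  B5 = {2, 3, 6, 7, 9}
Tree: B1–B2, B2–B3, B3–B4, B4–B5
Each bag holds 5 vertices, so the decomposition has width 4, which upper-bounds the treewidth. For the lower bound: the 5 vertex sets {3,5}, {1,6}, {4,7}, {9}, {8} are disjoint, each induces a connected subgraph, and every pair is joined by at least one edge of G. Contracting each set to a single vertex therefore yields K_{5} as a minor, and since treewidth is minor-monotone, tw(G) ≥ tw(K_{5}) = 4. Hence tw(G) = 4 exactly.

4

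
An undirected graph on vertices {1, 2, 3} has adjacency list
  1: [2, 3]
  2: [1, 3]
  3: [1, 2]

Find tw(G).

2

A width-2 tree decomposition is:
Bags: B1 = {1, 2, 3}
Tree: (single bag)
A single bag containing all 3 vertices is trivially a valid decomposition of width 2. For the lower bound, the 3 vertices {1, 2, 3} are pairwise adjacent, and any tree decomposition puts a clique entirely inside one bag — forcing width ≥ 2. Hence tw(G) = 2 exactly.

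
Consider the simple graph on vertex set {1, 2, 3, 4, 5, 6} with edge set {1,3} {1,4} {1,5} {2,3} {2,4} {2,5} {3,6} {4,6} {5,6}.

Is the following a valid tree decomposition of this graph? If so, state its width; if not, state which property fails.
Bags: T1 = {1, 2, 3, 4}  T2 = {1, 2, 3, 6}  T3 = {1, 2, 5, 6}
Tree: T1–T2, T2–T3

No — edge (6,4) lies in no bag.

A tree decomposition must satisfy three properties: every vertex lies in some bag; for every edge, both endpoints lie together in some bag; and for every vertex, the bags containing it form a connected subtree. Here edge (6,4) lies in no bag, so the decomposition is invalid.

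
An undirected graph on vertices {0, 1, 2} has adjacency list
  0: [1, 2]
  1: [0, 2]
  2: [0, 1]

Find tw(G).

2

A width-2 tree decomposition is:
Bags: B1 = {0, 1, 2}
Tree: (single bag)
A single bag containing all 3 vertices is trivially a valid decomposition of width 2. Conversely, {0, 1, 2} is a clique of size 3, and the vertices of any clique must share a bag in every tree decomposition; so some bag has ≥ 3 vertices and tw(G) ≥ 2. Therefore the treewidth is 2.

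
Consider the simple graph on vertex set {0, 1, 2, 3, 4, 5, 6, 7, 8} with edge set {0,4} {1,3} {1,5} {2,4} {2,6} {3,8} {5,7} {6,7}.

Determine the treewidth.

1

A width-1 tree decomposition is:
Bags: B1 = {3, 8}  B2 = {1, 3}  B3 = {1, 5}  B4 = {5, 7}  B5 = {6, 7}  B6 = {2, 6}  B7 = {2, 4}  B8 = {0, 4}
Tree: B1–B2, B2–B3, B3–B4, B4–B5, B5–B6, B6–B7, B7–B8
The largest bag has 2 vertices, giving width 1; this decomposition certifies tw(G) ≤ 1. Since G has at least one edge (e.g. 8–3), it is not an edgeless graph, so tw(G) ≥ 1. Combining the bounds, tw(G) = 1.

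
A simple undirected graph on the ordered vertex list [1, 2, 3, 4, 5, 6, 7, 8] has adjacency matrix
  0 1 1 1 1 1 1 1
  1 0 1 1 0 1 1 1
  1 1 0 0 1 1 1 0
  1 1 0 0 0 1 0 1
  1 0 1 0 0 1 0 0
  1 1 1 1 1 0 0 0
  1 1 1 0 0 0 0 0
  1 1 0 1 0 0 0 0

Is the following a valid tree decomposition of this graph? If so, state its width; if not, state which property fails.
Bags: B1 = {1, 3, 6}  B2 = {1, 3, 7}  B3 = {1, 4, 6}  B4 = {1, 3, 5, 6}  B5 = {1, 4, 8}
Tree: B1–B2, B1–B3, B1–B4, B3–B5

No — vertex 2 appears in no bag.

A tree decomposition must satisfy three properties: every vertex lies in some bag; for every edge, both endpoints lie together in some bag; and for every vertex, the bags containing it form a connected subtree. Here vertex 2 appears in no bag, so the decomposition is invalid.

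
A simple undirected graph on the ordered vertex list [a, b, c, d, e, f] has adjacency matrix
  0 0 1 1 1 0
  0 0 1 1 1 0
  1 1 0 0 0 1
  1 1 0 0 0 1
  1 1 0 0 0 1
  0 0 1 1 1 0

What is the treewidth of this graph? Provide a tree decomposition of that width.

Treewidth 3.
Bags: B1 = {a, b, c, f}  B2 = {a, b, e, f}  B3 = {a, b, d, f}
Tree: B1–B2, B2–B3

Every bag has size at most 4, so the width is 4 − 1 = 3 and tw(G) ≤ 3. For the lower bound: the 4 vertex sets {b,c}, {a,e}, {f}, {d} are disjoint, each induces a connected subgraph, and every pair is joined by at least one edge of G. Contracting each set to a single vertex therefore yields K_{4} as a minor, and since treewidth is minor-monotone, tw(G) ≥ tw(K_{4}) = 3. Therefore the treewidth is 3.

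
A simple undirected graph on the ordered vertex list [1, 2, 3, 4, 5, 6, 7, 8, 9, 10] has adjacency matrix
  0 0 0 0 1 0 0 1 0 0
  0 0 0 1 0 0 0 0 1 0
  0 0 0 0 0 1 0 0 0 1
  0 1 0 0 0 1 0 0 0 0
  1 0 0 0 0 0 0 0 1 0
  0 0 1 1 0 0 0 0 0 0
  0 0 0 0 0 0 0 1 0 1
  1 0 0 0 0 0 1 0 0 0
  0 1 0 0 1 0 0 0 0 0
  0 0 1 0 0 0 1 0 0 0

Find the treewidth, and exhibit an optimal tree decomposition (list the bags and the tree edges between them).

Every bag has size at most 3, so the width is 3 − 1 = 2 and tw(G) ≤ 2. For the lower bound, G contains the cycle 5–9–2–4–6–3–10–7–8–1–5, so G is not a forest; only forests have treewidth ≤ 1, hence tw(G) ≥ 2. Combining the bounds, tw(G) = 2.

Treewidth 2.
One optimal decomposition is:
Bags: B1 = {2, 5, 9}  B2 = {2, 4, 5}  B3 = {4, 5, 6}  B4 = {3, 5, 6}  B5 = {3, 5, 10}  B6 = {5, 7, 10}  B7 = {5, 7, 8}  B8 = {1, 5, 8}
Tree: B1–B2, B2–B3, B3–B4, B4–B5, B5–B6, B6–B7, B7–B8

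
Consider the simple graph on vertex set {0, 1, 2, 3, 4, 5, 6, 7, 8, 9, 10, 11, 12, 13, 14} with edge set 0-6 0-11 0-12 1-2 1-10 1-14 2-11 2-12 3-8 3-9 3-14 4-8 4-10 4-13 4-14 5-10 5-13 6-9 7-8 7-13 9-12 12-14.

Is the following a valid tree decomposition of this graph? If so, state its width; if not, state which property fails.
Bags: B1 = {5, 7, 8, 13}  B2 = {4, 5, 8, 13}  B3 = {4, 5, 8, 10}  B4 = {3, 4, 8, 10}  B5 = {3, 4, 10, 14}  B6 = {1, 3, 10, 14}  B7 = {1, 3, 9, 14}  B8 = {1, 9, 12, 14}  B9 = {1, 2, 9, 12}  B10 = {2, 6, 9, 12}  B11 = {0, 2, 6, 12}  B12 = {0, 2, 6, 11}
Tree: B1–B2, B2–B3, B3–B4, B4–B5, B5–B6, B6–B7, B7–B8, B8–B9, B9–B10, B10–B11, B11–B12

Yes; width 3.

Vertex coverage: the bags together contain {0, 1, 2, 3, 4, 5, 6, 7, 8, 9, 10, 11, 12, 13, 14}, the full vertex set. Edge coverage: each edge of G has both endpoints in at least one bag. Running intersection: for every vertex, the bags containing it form a connected subtree. All three properties hold, so this is a valid tree decomposition of width max|bag| − 1 = 3, and hence tw(G) ≤ 3.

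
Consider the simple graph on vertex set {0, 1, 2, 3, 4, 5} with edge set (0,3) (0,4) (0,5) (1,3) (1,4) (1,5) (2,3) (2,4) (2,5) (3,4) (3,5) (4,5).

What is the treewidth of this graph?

3

A width-3 tree decomposition is:
Bags: B1 = {0, 3, 4, 5}  B2 = {2, 3, 4, 5}  B3 = {1, 3, 4, 5}
Tree: B1–B2, B2–B3
Every bag has size at most 4, so the width is 4 − 1 = 3 and tw(G) ≤ 3. For the lower bound, the 4 vertices {0, 3, 4, 5} are pairwise adjacent, and any tree decomposition puts a clique entirely inside one bag — forcing width ≥ 3. Therefore the treewidth is 3.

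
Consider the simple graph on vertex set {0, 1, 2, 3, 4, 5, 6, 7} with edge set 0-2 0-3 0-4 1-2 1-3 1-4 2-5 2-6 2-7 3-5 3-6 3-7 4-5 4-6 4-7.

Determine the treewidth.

3

A width-3 tree decomposition is:
Bags: B1 = {2, 3, 4, 7}  B2 = {2, 3, 4, 5}  B3 = {0, 2, 3, 4}  B4 = {2, 3, 4, 6}  B5 = {1, 2, 3, 4}
Tree: B1–B2, B2–B3, B3–B4, B4–B5
Each bag holds 4 vertices, so the decomposition has width 3, which upper-bounds the treewidth. For the lower bound: the 4 vertex sets {2,7}, {4,5}, {3}, {0} are disjoint, each induces a connected subgraph, and every pair is joined by at least one edge of G. Contracting each set to a single vertex therefore yields K_{4} as a minor, and since treewidth is minor-monotone, tw(G) ≥ tw(K_{4}) = 3. Therefore the treewidth is 3.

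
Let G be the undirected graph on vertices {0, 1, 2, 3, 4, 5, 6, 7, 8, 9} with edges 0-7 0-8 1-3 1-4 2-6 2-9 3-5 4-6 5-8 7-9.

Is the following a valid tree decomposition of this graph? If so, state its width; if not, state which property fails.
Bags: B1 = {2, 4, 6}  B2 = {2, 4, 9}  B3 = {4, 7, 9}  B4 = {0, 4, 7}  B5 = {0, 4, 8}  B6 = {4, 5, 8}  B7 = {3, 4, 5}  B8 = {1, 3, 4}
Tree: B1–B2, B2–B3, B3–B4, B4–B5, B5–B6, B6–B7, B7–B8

Yes; width 2.

Vertex coverage: the bags together contain {0, 1, 2, 3, 4, 5, 6, 7, 8, 9}, the full vertex set. Edge coverage: each edge of G has both endpoints in at least one bag. Running intersection: for every vertex, the bags containing it form a connected subtree. All three properties hold, so this is a valid tree decomposition of width max|bag| − 1 = 2, and hence tw(G) ≤ 2.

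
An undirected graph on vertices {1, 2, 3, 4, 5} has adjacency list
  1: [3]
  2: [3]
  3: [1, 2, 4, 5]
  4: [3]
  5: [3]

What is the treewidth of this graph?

A width-1 tree decomposition is:
Bags: B1 = {3, 4}  B2 = {3, 5}  B3 = {2, 3}  B4 = {1, 3}
Tree: B1–B2, B1–B3, B1–B4
The largest bag has 2 vertices, giving width 1; this decomposition certifies tw(G) ≤ 1. G has an edge, so its treewidth is at least 1. Combining the bounds, tw(G) = 1.

1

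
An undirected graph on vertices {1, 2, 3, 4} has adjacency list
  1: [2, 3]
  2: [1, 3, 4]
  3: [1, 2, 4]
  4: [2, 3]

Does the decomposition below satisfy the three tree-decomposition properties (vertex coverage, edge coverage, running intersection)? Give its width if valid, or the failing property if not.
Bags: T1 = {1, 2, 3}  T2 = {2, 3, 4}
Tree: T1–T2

Vertex coverage: the bags together contain {1, 2, 3, 4}, the full vertex set. Edge coverage: each edge of G has both endpoints in at least one bag. Running intersection: for every vertex, the bags containing it form a connected subtree. All three properties hold, so this is a valid tree decomposition of width max|bag| − 1 = 2, and hence tw(G) ≤ 2.

Yes; width 2.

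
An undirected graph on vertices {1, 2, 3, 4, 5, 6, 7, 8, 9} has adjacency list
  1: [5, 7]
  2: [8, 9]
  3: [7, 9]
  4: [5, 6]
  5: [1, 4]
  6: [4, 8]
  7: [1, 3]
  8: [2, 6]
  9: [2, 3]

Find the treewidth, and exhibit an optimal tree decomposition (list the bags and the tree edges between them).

The largest bag has 3 vertices, giving width 2; this decomposition certifies tw(G) ≤ 2. For the lower bound, G contains the cycle 5–1–7–3–9–2–8–6–4–5, so G is not a forest; only forests have treewidth ≤ 1, hence tw(G) ≥ 2. Hence tw(G) = 2 exactly.

Treewidth 2.
One optimal decomposition is:
Bags: B1 = {1, 5, 7}  B2 = {3, 5, 7}  B3 = {3, 5, 9}  B4 = {2, 5, 9}  B5 = {2, 5, 8}  B6 = {5, 6, 8}  B7 = {4, 5, 6}
Tree: B1–B2, B2–B3, B3–B4, B4–B5, B5–B6, B6–B7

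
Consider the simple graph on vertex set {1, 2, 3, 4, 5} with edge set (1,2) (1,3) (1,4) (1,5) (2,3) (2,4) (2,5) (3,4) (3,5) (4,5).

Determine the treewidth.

A width-4 tree decomposition is:
Bags: B1 = {1, 2, 3, 4, 5}
Tree: (single bag)
With just one bag of size 5, the width is 5 − 1 = 4, so tw(G) ≤ 4. Conversely, {1, 2, 3, 4, 5} is a clique of size 5, and the vertices of any clique must share a bag in every tree decomposition; so some bag has ≥ 5 vertices and tw(G) ≥ 4. Hence tw(G) = 4 exactly.

4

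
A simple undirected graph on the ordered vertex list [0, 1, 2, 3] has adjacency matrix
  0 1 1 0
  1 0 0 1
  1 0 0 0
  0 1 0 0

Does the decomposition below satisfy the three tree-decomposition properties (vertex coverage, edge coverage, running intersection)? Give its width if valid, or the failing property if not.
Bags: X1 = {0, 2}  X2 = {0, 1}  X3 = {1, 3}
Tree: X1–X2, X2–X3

Checking the three conditions: (i) the bags cover all of {0, 1, 2, 3}; (ii) for each edge, some bag contains both endpoints; (iii) the bags containing any fixed vertex form a subtree. All hold, so the decomposition is valid with width 2 − 1 = 1.

Yes; width 1.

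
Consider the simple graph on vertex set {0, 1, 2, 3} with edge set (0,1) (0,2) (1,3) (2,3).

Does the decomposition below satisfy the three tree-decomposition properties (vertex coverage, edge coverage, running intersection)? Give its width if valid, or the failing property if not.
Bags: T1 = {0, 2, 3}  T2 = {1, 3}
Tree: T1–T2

A tree decomposition must satisfy three properties: every vertex lies in some bag; for every edge, both endpoints lie together in some bag; and for every vertex, the bags containing it form a connected subtree. Here edge (0,1) lies in no bag, so the decomposition is invalid.

No — edge (0,1) lies in no bag.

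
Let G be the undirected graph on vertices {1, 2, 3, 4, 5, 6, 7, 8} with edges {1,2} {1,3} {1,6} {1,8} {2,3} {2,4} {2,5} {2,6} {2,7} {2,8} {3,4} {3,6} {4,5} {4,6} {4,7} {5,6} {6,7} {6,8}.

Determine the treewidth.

A width-3 tree decomposition is:
Bags: B1 = {2, 3, 4, 6}  B2 = {2, 4, 5, 6}  B3 = {1, 2, 3, 6}  B4 = {1, 2, 6, 8}  B5 = {2, 4, 6, 7}
Tree: B1–B2, B1–B3, B3–B4, B1–B5
Every bag has size at most 4, so the width is 4 − 1 = 3 and tw(G) ≤ 3. Conversely, {1, 2, 6, 8} is a clique of size 4, and the vertices of any clique must share a bag in every tree decomposition; so some bag has ≥ 4 vertices and tw(G) ≥ 3. Therefore the treewidth is 3.

3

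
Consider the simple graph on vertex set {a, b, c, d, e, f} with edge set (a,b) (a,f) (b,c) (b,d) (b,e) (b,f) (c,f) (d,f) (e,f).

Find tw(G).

A width-2 tree decomposition is:
Bags: B1 = {b, e, f}  B2 = {b, d, f}  B3 = {b, c, f}  B4 = {a, b, f}
Tree: B1–B2, B1–B3, B1–B4
Every bag has size at most 3, so the width is 3 − 1 = 2 and tw(G) ≤ 2. On the other hand G contains the 3-clique {b, d, f}. A clique must lie in a single bag of any decomposition, so no decomposition can have width below 2. The upper and lower bounds meet at 2, so that is the treewidth.

2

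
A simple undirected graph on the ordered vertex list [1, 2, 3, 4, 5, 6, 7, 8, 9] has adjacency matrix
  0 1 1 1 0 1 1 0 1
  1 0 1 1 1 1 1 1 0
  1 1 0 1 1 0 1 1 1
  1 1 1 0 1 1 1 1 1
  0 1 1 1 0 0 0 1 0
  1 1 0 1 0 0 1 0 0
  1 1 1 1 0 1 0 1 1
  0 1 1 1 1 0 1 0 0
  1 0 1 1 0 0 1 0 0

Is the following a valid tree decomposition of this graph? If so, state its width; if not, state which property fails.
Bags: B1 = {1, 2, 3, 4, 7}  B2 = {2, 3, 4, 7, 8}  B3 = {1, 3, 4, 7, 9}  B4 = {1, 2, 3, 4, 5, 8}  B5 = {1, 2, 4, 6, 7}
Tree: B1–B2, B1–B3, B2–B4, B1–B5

A tree decomposition must satisfy three properties: every vertex lies in some bag; for every edge, both endpoints lie together in some bag; and for every vertex, the bags containing it form a connected subtree. Here bags containing vertex 1 are not connected in the tree, so the decomposition is invalid.

No — bags containing vertex 1 are not connected in the tree.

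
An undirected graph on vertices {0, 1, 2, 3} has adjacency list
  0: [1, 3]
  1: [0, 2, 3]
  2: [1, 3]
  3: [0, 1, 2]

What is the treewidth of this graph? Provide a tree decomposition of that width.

The largest bag has 3 vertices, giving width 2; this decomposition certifies tw(G) ≤ 2. For the lower bound, the 3 vertices {0, 1, 3} are pairwise adjacent, and any tree decomposition puts a clique entirely inside one bag — forcing width ≥ 2. Hence tw(G) = 2 exactly.

Treewidth 2.
One such decomposition:
Bags: B1 = {1, 2, 3}  B2 = {0, 1, 3}
Tree: B1–B2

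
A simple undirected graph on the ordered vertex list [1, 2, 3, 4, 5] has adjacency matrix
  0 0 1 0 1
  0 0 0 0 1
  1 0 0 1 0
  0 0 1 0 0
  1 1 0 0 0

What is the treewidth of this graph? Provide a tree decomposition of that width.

Treewidth 1.
Bags: B1 = {2, 5}  B2 = {1, 5}  B3 = {1, 3}  B4 = {3, 4}
Tree: B1–B2, B2–B3, B3–B4

Every bag has size at most 2, so the width is 2 − 1 = 1 and tw(G) ≤ 1. Since G has at least one edge (e.g. 2–5), it is not an edgeless graph, so tw(G) ≥ 1. Combining the bounds, tw(G) = 1.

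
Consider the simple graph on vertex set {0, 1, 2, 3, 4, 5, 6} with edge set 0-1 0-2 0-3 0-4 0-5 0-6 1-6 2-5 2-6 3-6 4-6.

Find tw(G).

2

A width-2 tree decomposition is:
Bags: B1 = {0, 4, 6}  B2 = {0, 2, 6}  B3 = {0, 2, 5}  B4 = {0, 1, 6}  B5 = {0, 3, 6}
Tree: B1–B2, B2–B3, B1–B4, B1–B5
The largest bag has 3 vertices, giving width 2; this decomposition certifies tw(G) ≤ 2. For the lower bound, the 3 vertices {0, 2, 5} are pairwise adjacent, and any tree decomposition puts a clique entirely inside one bag — forcing width ≥ 2. Hence tw(G) = 2 exactly.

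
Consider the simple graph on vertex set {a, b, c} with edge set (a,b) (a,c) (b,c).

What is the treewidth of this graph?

A width-2 tree decomposition is:
Bags: B1 = {a, b, c}
Tree: (single bag)
A single bag containing all 3 vertices is trivially a valid decomposition of width 2. For the lower bound, the 3 vertices {a, b, c} are pairwise adjacent, and any tree decomposition puts a clique entirely inside one bag — forcing width ≥ 2. The upper and lower bounds meet at 2, so that is the treewidth.

2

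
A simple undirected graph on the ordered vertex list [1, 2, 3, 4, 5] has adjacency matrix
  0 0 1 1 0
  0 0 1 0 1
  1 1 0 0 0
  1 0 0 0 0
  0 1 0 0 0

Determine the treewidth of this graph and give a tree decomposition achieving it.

Treewidth 1.
One such decomposition:
Bags: B1 = {2, 3}  B2 = {1, 3}  B3 = {1, 4}  B4 = {2, 5}
Tree: B1–B2, B2–B3, B1–B4

Each bag holds 2 vertices, so the decomposition has width 1, which upper-bounds the treewidth. Any graph with an edge has treewidth ≥ 1, and G has the edge 3–2. The upper and lower bounds meet at 1, so that is the treewidth.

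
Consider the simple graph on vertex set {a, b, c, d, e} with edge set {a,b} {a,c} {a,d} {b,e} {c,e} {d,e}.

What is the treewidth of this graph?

2

A width-2 tree decomposition is:
Bags: B1 = {a, b, e}  B2 = {a, c, e}  B3 = {a, d, e}
Tree: B1–B2, B2–B3
Each bag holds 3 vertices, so the decomposition has width 2, which upper-bounds the treewidth. For the lower bound, G contains the cycle e–b–a–c–e, so G is not a forest; only forests have treewidth ≤ 1, hence tw(G) ≥ 2. Hence tw(G) = 2 exactly.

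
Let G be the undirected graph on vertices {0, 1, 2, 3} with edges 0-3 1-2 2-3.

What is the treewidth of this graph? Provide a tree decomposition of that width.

The largest bag has 2 vertices, giving width 1; this decomposition certifies tw(G) ≤ 1. Since G has at least one edge (e.g. 3–2), it is not an edgeless graph, so tw(G) ≥ 1. Therefore the treewidth is 1.

Treewidth 1.
Bags: B1 = {2, 3}  B2 = {1, 2}  B3 = {0, 3}
Tree: B1–B2, B1–B3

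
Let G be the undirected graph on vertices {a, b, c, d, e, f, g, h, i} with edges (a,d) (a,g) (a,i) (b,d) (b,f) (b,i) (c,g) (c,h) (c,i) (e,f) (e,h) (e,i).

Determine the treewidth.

3

A width-3 tree decomposition is:
Bags: B1 = {b, d, e, f}  B2 = {b, d, e, i}  B3 = {a, d, e, i}  B4 = {a, e, h, i}  B5 = {a, c, h, i}  B6 = {a, c, g, h}
Tree: B1–B2, B2–B3, B3–B4, B4–B5, B5–B6
Every bag has size at most 4, so the width is 4 − 1 = 3 and tw(G) ≤ 3. For the lower bound: the 4 vertex sets {b,d,f}, {e}, {i}, {a,c,g,h} are disjoint, each induces a connected subgraph, and every pair is joined by at least one edge of G. Contracting each set to a single vertex therefore yields K_{4} as a minor, and since treewidth is minor-monotone, tw(G) ≥ tw(K_{4}) = 3. Therefore the treewidth is 3.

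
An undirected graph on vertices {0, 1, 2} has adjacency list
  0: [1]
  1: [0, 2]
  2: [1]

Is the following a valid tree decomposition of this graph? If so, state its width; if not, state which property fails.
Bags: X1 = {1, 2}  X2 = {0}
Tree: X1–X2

A tree decomposition must satisfy three properties: every vertex lies in some bag; for every edge, both endpoints lie together in some bag; and for every vertex, the bags containing it form a connected subtree. Here edge (1,0) lies in no bag, so the decomposition is invalid.

No — edge (1,0) lies in no bag.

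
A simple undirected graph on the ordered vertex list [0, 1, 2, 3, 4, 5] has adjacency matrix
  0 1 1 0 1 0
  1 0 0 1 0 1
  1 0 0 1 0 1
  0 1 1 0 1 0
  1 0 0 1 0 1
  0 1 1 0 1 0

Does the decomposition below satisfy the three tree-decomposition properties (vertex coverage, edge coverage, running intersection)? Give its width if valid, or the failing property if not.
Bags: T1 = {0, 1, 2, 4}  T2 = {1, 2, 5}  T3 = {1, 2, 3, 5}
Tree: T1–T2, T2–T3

No — edge (4,5) lies in no bag.

A tree decomposition must satisfy three properties: every vertex lies in some bag; for every edge, both endpoints lie together in some bag; and for every vertex, the bags containing it form a connected subtree. Here edge (4,5) lies in no bag, so the decomposition is invalid.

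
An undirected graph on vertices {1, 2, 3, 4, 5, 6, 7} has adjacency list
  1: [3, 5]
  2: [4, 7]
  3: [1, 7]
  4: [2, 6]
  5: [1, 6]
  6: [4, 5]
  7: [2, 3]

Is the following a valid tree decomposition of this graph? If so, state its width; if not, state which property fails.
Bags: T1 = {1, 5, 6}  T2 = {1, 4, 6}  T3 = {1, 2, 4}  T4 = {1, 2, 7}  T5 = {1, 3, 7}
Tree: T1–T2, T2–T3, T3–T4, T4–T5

Vertex coverage: the bags together contain {1, 2, 3, 4, 5, 6, 7}, the full vertex set. Edge coverage: each edge of G has both endpoints in at least one bag. Running intersection: for every vertex, the bags containing it form a connected subtree. All three properties hold, so this is a valid tree decomposition of width max|bag| − 1 = 2, and hence tw(G) ≤ 2.

Yes; width 2.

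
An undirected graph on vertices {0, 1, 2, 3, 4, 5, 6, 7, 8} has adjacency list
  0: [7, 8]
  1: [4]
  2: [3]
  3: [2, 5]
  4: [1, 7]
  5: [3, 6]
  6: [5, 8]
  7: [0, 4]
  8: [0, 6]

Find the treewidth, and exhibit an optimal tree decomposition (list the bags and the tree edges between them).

Treewidth 1.
One such decomposition:
Bags: B1 = {2, 3}  B2 = {3, 5}  B3 = {5, 6}  B4 = {6, 8}  B5 = {0, 8}  B6 = {0, 7}  B7 = {4, 7}  B8 = {1, 4}
Tree: B1–B2, B2–B3, B3–B4, B4–B5, B5–B6, B6–B7, B7–B8

Every bag has size at most 2, so the width is 2 − 1 = 1 and tw(G) ≤ 1. G has an edge, so its treewidth is at least 1. Therefore the treewidth is 1.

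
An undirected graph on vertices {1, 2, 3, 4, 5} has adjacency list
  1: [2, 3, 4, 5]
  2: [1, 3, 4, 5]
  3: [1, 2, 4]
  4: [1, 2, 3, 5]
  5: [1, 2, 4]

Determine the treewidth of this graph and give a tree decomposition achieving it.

Treewidth 3.
One optimal decomposition is:
Bags: B1 = {1, 2, 4, 5}  B2 = {1, 2, 3, 4}
Tree: B1–B2

The largest bag has 4 vertices, giving width 3; this decomposition certifies tw(G) ≤ 3. Conversely, {1, 2, 3, 4} is a clique of size 4, and the vertices of any clique must share a bag in every tree decomposition; so some bag has ≥ 4 vertices and tw(G) ≥ 3. Therefore the treewidth is 3.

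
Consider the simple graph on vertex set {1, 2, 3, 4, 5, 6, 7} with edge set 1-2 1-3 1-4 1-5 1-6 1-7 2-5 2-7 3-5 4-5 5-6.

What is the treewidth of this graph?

A width-2 tree decomposition is:
Bags: B1 = {1, 3, 5}  B2 = {1, 4, 5}  B3 = {1, 2, 5}  B4 = {1, 5, 6}  B5 = {1, 2, 7}
Tree: B1–B2, B1–B3, B1–B4, B3–B5
Each bag holds 3 vertices, so the decomposition has width 2, which upper-bounds the treewidth. For the lower bound, the 3 vertices {1, 2, 5} are pairwise adjacent, and any tree decomposition puts a clique entirely inside one bag — forcing width ≥ 2. Hence tw(G) = 2 exactly.

2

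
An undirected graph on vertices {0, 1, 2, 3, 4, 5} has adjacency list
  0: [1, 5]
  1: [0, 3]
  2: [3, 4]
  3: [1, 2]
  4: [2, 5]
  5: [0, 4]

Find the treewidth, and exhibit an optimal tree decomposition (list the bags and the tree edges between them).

Treewidth 2.
One optimal decomposition is:
Bags: B1 = {0, 4, 5}  B2 = {0, 2, 4}  B3 = {0, 2, 3}  B4 = {0, 1, 3}
Tree: B1–B2, B2–B3, B3–B4

Every bag has size at most 3, so the width is 3 − 1 = 2 and tw(G) ≤ 2. The edges 0–5–4–2–3–1–0 form a cycle, so G is not a tree and its treewidth is at least 2. Combining the bounds, tw(G) = 2.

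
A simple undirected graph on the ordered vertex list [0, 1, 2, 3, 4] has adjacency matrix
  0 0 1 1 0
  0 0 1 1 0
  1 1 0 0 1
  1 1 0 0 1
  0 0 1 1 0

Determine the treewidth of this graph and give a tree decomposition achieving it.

Treewidth 2.
One such decomposition:
Bags: B1 = {1, 2, 3}  B2 = {0, 2, 3}  B3 = {2, 3, 4}
Tree: B1–B2, B2–B3

Each bag holds 3 vertices, so the decomposition has width 2, which upper-bounds the treewidth. Since 2–1–3–0–2 is a cycle in G, G is not acyclic. Forests are exactly the graphs of treewidth ≤ 1, so tw(G) ≥ 2. Therefore the treewidth is 2.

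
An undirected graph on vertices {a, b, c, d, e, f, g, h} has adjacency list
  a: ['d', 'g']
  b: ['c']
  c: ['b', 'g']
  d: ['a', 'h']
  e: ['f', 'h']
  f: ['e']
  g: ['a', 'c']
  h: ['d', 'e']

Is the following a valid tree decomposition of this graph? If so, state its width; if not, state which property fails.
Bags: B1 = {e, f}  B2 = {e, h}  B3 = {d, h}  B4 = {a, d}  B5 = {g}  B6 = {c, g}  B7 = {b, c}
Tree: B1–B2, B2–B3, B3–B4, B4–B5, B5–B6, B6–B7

A tree decomposition must satisfy three properties: every vertex lies in some bag; for every edge, both endpoints lie together in some bag; and for every vertex, the bags containing it form a connected subtree. Here edge (a,g) lies in no bag, so the decomposition is invalid.

No — edge (a,g) lies in no bag.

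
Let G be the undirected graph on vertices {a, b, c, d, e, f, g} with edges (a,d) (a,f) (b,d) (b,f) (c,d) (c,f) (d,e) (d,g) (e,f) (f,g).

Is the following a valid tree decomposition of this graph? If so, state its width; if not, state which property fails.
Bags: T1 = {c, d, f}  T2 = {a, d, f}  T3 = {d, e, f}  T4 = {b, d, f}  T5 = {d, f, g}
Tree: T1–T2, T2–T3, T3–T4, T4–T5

Checking the three conditions: (i) the bags cover all of {a, b, c, d, e, f, g}; (ii) for each edge, some bag contains both endpoints; (iii) the bags containing any fixed vertex form a subtree. All hold, so the decomposition is valid with width 3 − 1 = 2.

Yes; width 2.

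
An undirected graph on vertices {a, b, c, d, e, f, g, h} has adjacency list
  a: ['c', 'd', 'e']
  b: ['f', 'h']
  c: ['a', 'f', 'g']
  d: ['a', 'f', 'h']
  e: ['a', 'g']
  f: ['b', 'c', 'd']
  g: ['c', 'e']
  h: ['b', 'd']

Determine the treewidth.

2

A width-2 tree decomposition is:
Bags: B1 = {b, f, h}  B2 = {d, f, h}  B3 = {c, d, f}  B4 = {a, c, d}  B5 = {a, c, g}  B6 = {a, e, g}
Tree: B1–B2, B2–B3, B3–B4, B4–B5, B5–B6
The largest bag has 3 vertices, giving width 2; this decomposition certifies tw(G) ≤ 2. The edges b–h–d–f–b form a cycle, so G is not a tree and its treewidth is at least 2. Hence tw(G) = 2 exactly.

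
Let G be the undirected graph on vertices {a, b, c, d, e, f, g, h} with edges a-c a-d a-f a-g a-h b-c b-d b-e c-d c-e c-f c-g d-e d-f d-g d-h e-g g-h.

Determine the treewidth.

3

A width-3 tree decomposition is:
Bags: B1 = {a, c, d, g}  B2 = {c, d, e, g}  B3 = {b, c, d, e}  B4 = {a, d, g, h}  B5 = {a, c, d, f}
Tree: B1–B2, B2–B3, B1–B4, B1–B5
Every bag has size at most 4, so the width is 4 − 1 = 3 and tw(G) ≤ 3. On the other hand G contains the 4-clique {a, d, g, h}. A clique must lie in a single bag of any decomposition, so no decomposition can have width below 3. Combining the bounds, tw(G) = 3.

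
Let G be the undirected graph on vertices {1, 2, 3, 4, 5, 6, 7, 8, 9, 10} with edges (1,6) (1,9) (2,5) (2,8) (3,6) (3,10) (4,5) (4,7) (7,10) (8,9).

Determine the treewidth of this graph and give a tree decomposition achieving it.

The largest bag has 3 vertices, giving width 2; this decomposition certifies tw(G) ≤ 2. The edges 3–10–7–4–5–2–8–9–1–6–3 form a cycle, so G is not a tree and its treewidth is at least 2. The upper and lower bounds meet at 2, so that is the treewidth.

Treewidth 2.
Bags: B1 = {3, 7, 10}  B2 = {3, 4, 7}  B3 = {3, 4, 5}  B4 = {2, 3, 5}  B5 = {2, 3, 8}  B6 = {3, 8, 9}  B7 = {1, 3, 9}  B8 = {1, 3, 6}
Tree: B1–B2, B2–B3, B3–B4, B4–B5, B5–B6, B6–B7, B7–B8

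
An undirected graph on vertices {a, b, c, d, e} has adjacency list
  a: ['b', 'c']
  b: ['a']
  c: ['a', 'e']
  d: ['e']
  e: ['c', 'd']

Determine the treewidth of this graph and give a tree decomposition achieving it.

Treewidth 1.
One optimal decomposition is:
Bags: B1 = {a, b}  B2 = {a, c}  B3 = {c, e}  B4 = {d, e}
Tree: B1–B2, B2–B3, B3–B4

The largest bag has 2 vertices, giving width 1; this decomposition certifies tw(G) ≤ 1. Any graph with an edge has treewidth ≥ 1, and G has the edge b–a. The upper and lower bounds meet at 1, so that is the treewidth.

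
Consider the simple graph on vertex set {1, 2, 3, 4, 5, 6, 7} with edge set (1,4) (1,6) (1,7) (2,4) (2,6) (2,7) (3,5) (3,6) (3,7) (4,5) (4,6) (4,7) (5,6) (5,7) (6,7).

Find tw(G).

A width-3 tree decomposition is:
Bags: B1 = {4, 5, 6, 7}  B2 = {3, 5, 6, 7}  B3 = {2, 4, 6, 7}  B4 = {1, 4, 6, 7}
Tree: B1–B2, B1–B3, B3–B4
The largest bag has 4 vertices, giving width 3; this decomposition certifies tw(G) ≤ 3. On the other hand G contains the 4-clique {3, 5, 6, 7}. A clique must lie in a single bag of any decomposition, so no decomposition can have width below 3. Hence tw(G) = 3 exactly.

3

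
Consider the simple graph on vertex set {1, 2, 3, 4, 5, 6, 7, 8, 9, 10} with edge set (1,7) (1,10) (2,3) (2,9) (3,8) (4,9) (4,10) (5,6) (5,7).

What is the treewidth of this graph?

A width-1 tree decomposition is:
Bags: B1 = {5, 6}  B2 = {5, 7}  B3 = {1, 7}  B4 = {1, 10}  B5 = {4, 10}  B6 = {4, 9}  B7 = {2, 9}  B8 = {2, 3}  B9 = {3, 8}
Tree: B1–B2, B2–B3, B3–B4, B4–B5, B5–B6, B6–B7, B7–B8, B8–B9
The largest bag has 2 vertices, giving width 1; this decomposition certifies tw(G) ≤ 1. Since G has at least one edge (e.g. 6–5), it is not an edgeless graph, so tw(G) ≥ 1. Hence tw(G) = 1 exactly.

1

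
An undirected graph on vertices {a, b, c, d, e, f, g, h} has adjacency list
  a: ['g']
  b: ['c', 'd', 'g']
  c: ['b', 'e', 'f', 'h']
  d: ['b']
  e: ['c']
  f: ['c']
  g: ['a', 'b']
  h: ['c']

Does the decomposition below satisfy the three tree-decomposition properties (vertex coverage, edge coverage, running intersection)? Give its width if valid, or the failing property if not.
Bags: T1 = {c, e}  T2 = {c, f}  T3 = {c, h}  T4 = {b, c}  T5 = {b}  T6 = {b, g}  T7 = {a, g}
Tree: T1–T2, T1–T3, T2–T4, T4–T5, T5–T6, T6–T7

No — vertex d appears in no bag.

A tree decomposition must satisfy three properties: every vertex lies in some bag; for every edge, both endpoints lie together in some bag; and for every vertex, the bags containing it form a connected subtree. Here vertex d appears in no bag, so the decomposition is invalid.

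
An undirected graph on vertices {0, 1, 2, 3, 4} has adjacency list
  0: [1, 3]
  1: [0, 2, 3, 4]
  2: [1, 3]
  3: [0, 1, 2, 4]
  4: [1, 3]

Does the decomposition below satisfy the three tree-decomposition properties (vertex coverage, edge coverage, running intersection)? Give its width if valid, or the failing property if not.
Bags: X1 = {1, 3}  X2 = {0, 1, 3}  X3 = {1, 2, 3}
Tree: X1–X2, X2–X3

No — vertex 4 appears in no bag.

A tree decomposition must satisfy three properties: every vertex lies in some bag; for every edge, both endpoints lie together in some bag; and for every vertex, the bags containing it form a connected subtree. Here vertex 4 appears in no bag, so the decomposition is invalid.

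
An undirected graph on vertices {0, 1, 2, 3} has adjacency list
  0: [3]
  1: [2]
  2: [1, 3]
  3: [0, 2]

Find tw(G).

A width-1 tree decomposition is:
Bags: B1 = {1, 2}  B2 = {2, 3}  B3 = {0, 3}
Tree: B1–B2, B2–B3
The largest bag has 2 vertices, giving width 1; this decomposition certifies tw(G) ≤ 1. Any graph with an edge has treewidth ≥ 1, and G has the edge 1–2. Combining the bounds, tw(G) = 1.

1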